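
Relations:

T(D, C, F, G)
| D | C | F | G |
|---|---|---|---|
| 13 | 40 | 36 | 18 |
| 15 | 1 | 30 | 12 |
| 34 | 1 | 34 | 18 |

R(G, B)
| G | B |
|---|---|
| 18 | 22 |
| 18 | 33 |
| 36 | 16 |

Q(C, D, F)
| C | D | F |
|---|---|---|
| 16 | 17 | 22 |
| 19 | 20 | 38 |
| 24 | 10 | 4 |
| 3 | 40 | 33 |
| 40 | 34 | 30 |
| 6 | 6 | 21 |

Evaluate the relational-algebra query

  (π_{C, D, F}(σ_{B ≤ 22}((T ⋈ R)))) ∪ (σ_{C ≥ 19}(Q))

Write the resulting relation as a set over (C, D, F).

T ⋈ R (natural join on G): {(13, 40, 36, 18, 22), (13, 40, 36, 18, 33), (34, 1, 34, 18, 22), (34, 1, 34, 18, 33)}
Apply σ_{B ≤ 22}; surviving tuples: {(13, 40, 36, 18, 22), (34, 1, 34, 18, 22)}
Projecting to C, D, F: {(1, 34, 34), (40, 13, 36)}
Apply σ_{C ≥ 19}; surviving tuples: {(19, 20, 38), (24, 10, 4), (40, 34, 30)}
Taking the union: {(1, 34, 34), (19, 20, 38), (24, 10, 4), (40, 13, 36), (40, 34, 30)}

{(1, 34, 34), (19, 20, 38), (24, 10, 4), (40, 13, 36), (40, 34, 30)}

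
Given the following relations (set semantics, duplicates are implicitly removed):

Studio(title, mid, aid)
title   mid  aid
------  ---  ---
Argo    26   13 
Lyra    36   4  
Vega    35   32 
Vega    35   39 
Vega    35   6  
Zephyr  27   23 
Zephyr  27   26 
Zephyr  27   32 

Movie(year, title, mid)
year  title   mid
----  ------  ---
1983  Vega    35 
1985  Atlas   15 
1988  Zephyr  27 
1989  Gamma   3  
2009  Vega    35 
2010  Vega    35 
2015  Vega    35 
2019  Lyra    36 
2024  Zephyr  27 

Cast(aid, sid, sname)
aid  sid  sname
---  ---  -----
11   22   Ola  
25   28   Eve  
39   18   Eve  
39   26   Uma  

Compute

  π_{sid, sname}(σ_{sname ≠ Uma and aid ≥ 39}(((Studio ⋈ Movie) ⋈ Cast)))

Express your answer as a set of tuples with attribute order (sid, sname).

{(18, Eve)}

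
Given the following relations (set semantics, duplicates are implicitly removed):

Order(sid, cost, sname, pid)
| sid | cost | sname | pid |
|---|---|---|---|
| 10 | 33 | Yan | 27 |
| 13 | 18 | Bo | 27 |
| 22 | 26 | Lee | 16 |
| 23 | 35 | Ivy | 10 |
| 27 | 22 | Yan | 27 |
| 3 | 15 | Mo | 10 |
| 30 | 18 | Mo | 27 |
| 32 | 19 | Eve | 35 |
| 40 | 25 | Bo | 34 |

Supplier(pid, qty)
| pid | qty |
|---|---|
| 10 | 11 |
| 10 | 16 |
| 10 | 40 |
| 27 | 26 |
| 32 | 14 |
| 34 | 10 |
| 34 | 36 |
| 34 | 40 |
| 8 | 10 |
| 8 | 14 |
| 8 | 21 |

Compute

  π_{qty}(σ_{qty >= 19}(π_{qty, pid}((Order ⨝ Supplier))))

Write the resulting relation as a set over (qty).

Joining Order and Supplier on pid yields {(10, 33, Yan, 27, 26), (13, 18, Bo, 27, 26), (23, 35, Ivy, 10, 11), (23, 35, Ivy, 10, 16), (23, 35, Ivy, 10, 40), (27, 22, Yan, 27, 26), (3, 15, Mo, 10, 11), (3, 15, Mo, 10, 16), (3, 15, Mo, 10, 40), (30, 18, Mo, 27, 26), (40, 25, Bo, 34, 10), (40, 25, Bo, 34, 36), (40, 25, Bo, 34, 40)}.
Projecting to qty, pid (6 duplicate(s) eliminated): {(10, 34), (11, 10), (16, 10), (26, 27), (36, 34), (40, 10), (40, 34)}
σ[qty >= 19]: keep tuples satisfying qty >= 19 → {(26, 27), (36, 34), (40, 10), (40, 34)}
Projecting to qty (1 duplicate(s) eliminated): {26, 36, 40}

{26, 36, 40}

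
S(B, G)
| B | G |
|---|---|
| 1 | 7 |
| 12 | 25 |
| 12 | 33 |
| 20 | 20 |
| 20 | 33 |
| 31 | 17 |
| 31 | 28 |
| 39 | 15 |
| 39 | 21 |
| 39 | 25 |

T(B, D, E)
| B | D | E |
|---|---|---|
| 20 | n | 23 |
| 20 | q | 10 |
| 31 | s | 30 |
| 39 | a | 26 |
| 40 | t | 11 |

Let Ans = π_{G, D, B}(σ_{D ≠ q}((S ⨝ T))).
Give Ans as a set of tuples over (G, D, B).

{(15, a, 39), (17, s, 31), (20, n, 20), (21, a, 39), (25, a, 39), (28, s, 31), (33, n, 20)}

Joining S and T on B yields {(20, 20, n, 23), (20, 20, q, 10), (20, 33, n, 23), (20, 33, q, 10), (31, 17, s, 30), (31, 28, s, 30), (39, 15, a, 26), (39, 21, a, 26), (39, 25, a, 26)}.
Apply σ_{D ≠ q}; surviving tuples: {(20, 20, n, 23), (20, 33, n, 23), (31, 17, s, 30), (31, 28, s, 30), (39, 15, a, 26), (39, 21, a, 26), (39, 25, a, 26)}
π[G, D, B]: project onto (G, D, B) → {(15, a, 39), (17, s, 31), (20, n, 20), (21, a, 39), (25, a, 39), (28, s, 31), (33, n, 20)}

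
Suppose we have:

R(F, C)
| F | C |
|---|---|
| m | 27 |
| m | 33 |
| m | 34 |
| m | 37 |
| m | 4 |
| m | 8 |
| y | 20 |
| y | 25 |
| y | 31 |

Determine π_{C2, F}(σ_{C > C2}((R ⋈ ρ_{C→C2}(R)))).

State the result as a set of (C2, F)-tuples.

{(20, y), (25, y), (27, m), (33, m), (34, m), (4, m), (8, m)}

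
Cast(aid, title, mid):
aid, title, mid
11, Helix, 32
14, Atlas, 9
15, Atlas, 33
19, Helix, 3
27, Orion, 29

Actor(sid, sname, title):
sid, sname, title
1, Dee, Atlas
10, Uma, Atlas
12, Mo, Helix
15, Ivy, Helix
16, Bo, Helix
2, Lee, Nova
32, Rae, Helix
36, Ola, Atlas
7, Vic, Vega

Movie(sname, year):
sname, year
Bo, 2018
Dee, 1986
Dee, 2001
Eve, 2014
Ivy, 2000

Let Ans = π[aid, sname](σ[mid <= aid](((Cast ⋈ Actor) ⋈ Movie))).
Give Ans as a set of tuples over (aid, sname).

{(14, Dee), (19, Bo), (19, Ivy)}

Joining Cast and Actor on title yields {(11, Helix, 32, 12, Mo), (11, Helix, 32, 15, Ivy), (11, Helix, 32, 16, Bo), (11, Helix, 32, 32, Rae), (14, Atlas, 9, 1, Dee), (14, Atlas, 9, 10, Uma), (14, Atlas, 9, 36, Ola), (15, Atlas, 33, 1, Dee), (15, Atlas, 33, 10, Uma), (15, Atlas, 33, 36, Ola), (19, Helix, 3, 12, Mo), (19, Helix, 3, 15, Ivy), (19, Helix, 3, 16, Bo), (19, Helix, 3, 32, Rae)}.
Joining (Cast ⋈ Actor) and Movie on sname yields {(11, Helix, 32, 15, Ivy, 2000), (11, Helix, 32, 16, Bo, 2018), (14, Atlas, 9, 1, Dee, 1986), (14, Atlas, 9, 1, Dee, 2001), (15, Atlas, 33, 1, Dee, 1986), (15, Atlas, 33, 1, Dee, 2001), (19, Helix, 3, 15, Ivy, 2000), (19, Helix, 3, 16, Bo, 2018)}.
σ[mid <= aid]: keep tuples satisfying mid <= aid → {(14, Atlas, 9, 1, Dee, 1986), (14, Atlas, 9, 1, Dee, 2001), (19, Helix, 3, 15, Ivy, 2000), (19, Helix, 3, 16, Bo, 2018)}
π[aid, sname]: project onto (aid, sname) (1 duplicate(s) eliminated) → {(14, Dee), (19, Bo), (19, Ivy)}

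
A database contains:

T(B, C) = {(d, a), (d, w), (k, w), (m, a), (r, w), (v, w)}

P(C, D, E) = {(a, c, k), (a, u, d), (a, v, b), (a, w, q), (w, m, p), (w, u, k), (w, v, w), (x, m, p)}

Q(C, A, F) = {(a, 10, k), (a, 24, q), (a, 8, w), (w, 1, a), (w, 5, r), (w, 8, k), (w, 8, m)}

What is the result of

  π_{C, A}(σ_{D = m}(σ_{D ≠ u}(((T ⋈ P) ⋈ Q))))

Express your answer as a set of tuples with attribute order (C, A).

{(w, 1), (w, 5), (w, 8)}

T ⋈ P (natural join on C): {(d, a, c, k), (d, a, u, d), (d, a, v, b), (d, a, w, q), (d, w, m, p), (d, w, u, k), (d, w, v, w), (k, w, m, p), (k, w, u, k), (k, w, v, w), (m, a, c, k), (m, a, u, d), (m, a, v, b), (m, a, w, q), (r, w, m, p), (r, w, u, k), (r, w, v, w), (v, w, m, p), (v, w, u, k), (v, w, v, w)}
(T ⋈ P) ⋈ Q (natural join on C): {(d, a, c, k, 10, k), (d, a, c, k, 24, q), (d, a, c, k, 8, w), (d, a, u, d, 10, k), (d, a, u, d, 24, q), (d, a, u, d, 8, w), (d, a, v, b, 10, k), (d, a, v, b, 24, q), (d, a, v, b, 8, w), (d, a, w, q, 10, k), (d, a, w, q, 24, q), (d, a, w, q, 8, w), (d, w, m, p, 1, a), (d, w, m, p, 5, r), (d, w, m, p, 8, k), (d, w, m, p, 8, m), (d, w, u, k, 1, a), (d, w, u, k, 5, r), (d, w, u, k, 8, k), (d, w, u, k, 8, m), (d, w, v, w, 1, a), (d, w, v, w, 5, r), (d, w, v, w, 8, k), (d, w, v, w, 8, m), (k, w, m, p, 1, a), (k, w, m, p, 5, r), (k, w, m, p, 8, k), (k, w, m, p, 8, m), (k, w, u, k, 1, a), (k, w, u, k, 5, r), (k, w, u, k, 8, k), (k, w, u, k, 8, m), (k, w, v, w, 1, a), (k, w, v, w, 5, r), (k, w, v, w, 8, k), (k, w, v, w, 8, m), (m, a, c, k, 10, k), (m, a, c, k, 24, q), (m, a, c, k, 8, w), (m, a, u, d, 10, k), (m, a, u, d, 24, q), (m, a, u, d, 8, w), (m, a, v, b, 10, k), (m, a, v, b, 24, q), (m, a, v, b, 8, w), (m, a, w, q, 10, k), (m, a, w, q, 24, q), (m, a, w, q, 8, w), (r, w, m, p, 1, a), (r, w, m, p, 5, r), (r, w, m, p, 8, k), (r, w, m, p, 8, m), (r, w, u, k, 1, a), (r, w, u, k, 5, r), (r, w, u, k, 8, k), (r, w, u, k, 8, m), (r, w, v, w, 1, a), (r, w, v, w, 5, r), (r, w, v, w, 8, k), (r, w, v, w, 8, m), (v, w, m, p, 1, a), (v, w, m, p, 5, r), (v, w, m, p, 8, k), (v, w, m, p, 8, m), (v, w, u, k, 1, a), (v, w, u, k, 5, r), (v, w, u, k, 8, k), (v, w, u, k, 8, m), (v, w, v, w, 1, a), (v, w, v, w, 5, r), (v, w, v, w, 8, k), (v, w, v, w, 8, m)}
σ[D ≠ u]: keep tuples satisfying D ≠ u → {(d, a, c, k, 10, k), (d, a, c, k, 24, q), (d, a, c, k, 8, w), (d, a, v, b, 10, k), (d, a, v, b, 24, q), (d, a, v, b, 8, w), (d, a, w, q, 10, k), (d, a, w, q, 24, q), (d, a, w, q, 8, w), (d, w, m, p, 1, a), (d, w, m, p, 5, r), (d, w, m, p, 8, k), (d, w, m, p, 8, m), (d, w, v, w, 1, a), (d, w, v, w, 5, r), (d, w, v, w, 8, k), (d, w, v, w, 8, m), (k, w, m, p, 1, a), (k, w, m, p, 5, r), (k, w, m, p, 8, k), (k, w, m, p, 8, m), (k, w, v, w, 1, a), (k, w, v, w, 5, r), (k, w, v, w, 8, k), (k, w, v, w, 8, m), (m, a, c, k, 10, k), (m, a, c, k, 24, q), (m, a, c, k, 8, w), (m, a, v, b, 10, k), (m, a, v, b, 24, q), (m, a, v, b, 8, w), (m, a, w, q, 10, k), (m, a, w, q, 24, q), (m, a, w, q, 8, w), (r, w, m, p, 1, a), (r, w, m, p, 5, r), (r, w, m, p, 8, k), (r, w, m, p, 8, m), (r, w, v, w, 1, a), (r, w, v, w, 5, r), (r, w, v, w, 8, k), (r, w, v, w, 8, m), (v, w, m, p, 1, a), (v, w, m, p, 5, r), (v, w, m, p, 8, k), (v, w, m, p, 8, m), (v, w, v, w, 1, a), (v, w, v, w, 5, r), (v, w, v, w, 8, k), (v, w, v, w, 8, m)}
σ[D = m]: keep tuples satisfying D = m → {(d, w, m, p, 1, a), (d, w, m, p, 5, r), (d, w, m, p, 8, k), (d, w, m, p, 8, m), (k, w, m, p, 1, a), (k, w, m, p, 5, r), (k, w, m, p, 8, k), (k, w, m, p, 8, m), (r, w, m, p, 1, a), (r, w, m, p, 5, r), (r, w, m, p, 8, k), (r, w, m, p, 8, m), (v, w, m, p, 1, a), (v, w, m, p, 5, r), (v, w, m, p, 8, k), (v, w, m, p, 8, m)}
Projecting to C, A (13 duplicate(s) eliminated): {(w, 1), (w, 5), (w, 8)}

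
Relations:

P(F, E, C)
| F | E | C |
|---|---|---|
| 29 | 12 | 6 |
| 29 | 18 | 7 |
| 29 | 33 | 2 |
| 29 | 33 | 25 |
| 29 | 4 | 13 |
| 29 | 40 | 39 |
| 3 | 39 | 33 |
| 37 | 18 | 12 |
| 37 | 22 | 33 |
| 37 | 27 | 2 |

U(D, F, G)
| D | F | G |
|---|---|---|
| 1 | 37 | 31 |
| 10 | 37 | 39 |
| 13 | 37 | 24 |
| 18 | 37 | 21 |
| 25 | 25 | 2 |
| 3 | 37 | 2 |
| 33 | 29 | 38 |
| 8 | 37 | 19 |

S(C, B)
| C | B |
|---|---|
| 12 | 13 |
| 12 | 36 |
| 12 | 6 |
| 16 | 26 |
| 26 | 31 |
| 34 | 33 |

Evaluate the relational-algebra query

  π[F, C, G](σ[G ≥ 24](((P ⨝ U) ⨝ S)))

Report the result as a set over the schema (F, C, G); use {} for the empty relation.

Natural join on F: {(29, 12, 6, 33, 38), (29, 18, 7, 33, 38), (29, 33, 2, 33, 38), (29, 33, 25, 33, 38), (29, 4, 13, 33, 38), (29, 40, 39, 33, 38), (37, 18, 12, 1, 31), (37, 18, 12, 10, 39), (37, 18, 12, 13, 24), (37, 18, 12, 18, 21), (37, 18, 12, 3, 2), (37, 18, 12, 8, 19), (37, 22, 33, 1, 31), (37, 22, 33, 10, 39), (37, 22, 33, 13, 24), (37, 22, 33, 18, 21), (37, 22, 33, 3, 2), (37, 22, 33, 8, 19), (37, 27, 2, 1, 31), (37, 27, 2, 10, 39), (37, 27, 2, 13, 24), (37, 27, 2, 18, 21), (37, 27, 2, 3, 2), (37, 27, 2, 8, 19)}
Natural join on C: {(37, 18, 12, 1, 31, 13), (37, 18, 12, 1, 31, 36), (37, 18, 12, 1, 31, 6), (37, 18, 12, 10, 39, 13), (37, 18, 12, 10, 39, 36), (37, 18, 12, 10, 39, 6), (37, 18, 12, 13, 24, 13), (37, 18, 12, 13, 24, 36), (37, 18, 12, 13, 24, 6), (37, 18, 12, 18, 21, 13), (37, 18, 12, 18, 21, 36), (37, 18, 12, 18, 21, 6), (37, 18, 12, 3, 2, 13), (37, 18, 12, 3, 2, 36), (37, 18, 12, 3, 2, 6), (37, 18, 12, 8, 19, 13), (37, 18, 12, 8, 19, 36), (37, 18, 12, 8, 19, 6)}
Selection G ≥ 24: {(37, 18, 12, 1, 31, 13), (37, 18, 12, 1, 31, 36), (37, 18, 12, 1, 31, 6), (37, 18, 12, 10, 39, 13), (37, 18, 12, 10, 39, 36), (37, 18, 12, 10, 39, 6), (37, 18, 12, 13, 24, 13), (37, 18, 12, 13, 24, 36), (37, 18, 12, 13, 24, 6)}
Projecting to F, C, G (6 duplicate(s) eliminated): {(37, 12, 24), (37, 12, 31), (37, 12, 39)}

{(37, 12, 24), (37, 12, 31), (37, 12, 39)}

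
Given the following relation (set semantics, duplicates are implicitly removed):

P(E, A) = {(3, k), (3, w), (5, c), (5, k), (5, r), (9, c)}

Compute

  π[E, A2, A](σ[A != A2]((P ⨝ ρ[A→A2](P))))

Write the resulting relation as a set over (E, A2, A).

{(3, k, w), (3, w, k), (5, c, k), (5, c, r), (5, k, c), (5, k, r), (5, r, c), (5, r, k)}

ρ[A→A2]: schema becomes (E, A2); tuples unchanged.
Joining P and ρ[A→A2](P) on E yields {(3, k, k), (3, k, w), (3, w, k), (3, w, w), (5, c, c), (5, c, k), (5, c, r), (5, k, c), (5, k, k), (5, k, r), (5, r, c), (5, r, k), (5, r, r), (9, c, c)}.
σ[A != A2]: keep tuples satisfying A != A2 → {(3, k, w), (3, w, k), (5, c, k), (5, c, r), (5, k, c), (5, k, r), (5, r, c), (5, r, k)}
π_{E, A2, A} gives {(3, k, w), (3, w, k), (5, c, k), (5, c, r), (5, k, c), (5, k, r), (5, r, c), (5, r, k)}.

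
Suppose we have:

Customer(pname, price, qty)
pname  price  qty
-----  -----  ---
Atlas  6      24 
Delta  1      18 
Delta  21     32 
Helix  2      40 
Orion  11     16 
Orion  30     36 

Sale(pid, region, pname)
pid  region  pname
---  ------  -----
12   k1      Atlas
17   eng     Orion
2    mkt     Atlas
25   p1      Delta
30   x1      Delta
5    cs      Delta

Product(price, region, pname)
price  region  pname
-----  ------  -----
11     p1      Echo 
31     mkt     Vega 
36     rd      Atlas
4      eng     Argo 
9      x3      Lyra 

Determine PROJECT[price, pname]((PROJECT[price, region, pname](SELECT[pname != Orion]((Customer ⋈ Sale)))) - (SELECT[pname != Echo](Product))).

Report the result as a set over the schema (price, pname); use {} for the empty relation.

Joining Customer and Sale on pname yields {(Atlas, 6, 24, 12, k1), (Atlas, 6, 24, 2, mkt), (Delta, 1, 18, 25, p1), (Delta, 1, 18, 30, x1), (Delta, 1, 18, 5, cs), (Delta, 21, 32, 25, p1), (Delta, 21, 32, 30, x1), (Delta, 21, 32, 5, cs), (Orion, 11, 16, 17, eng), (Orion, 30, 36, 17, eng)}.
Apply σ_{pname != Orion}; surviving tuples: {(Atlas, 6, 24, 12, k1), (Atlas, 6, 24, 2, mkt), (Delta, 1, 18, 25, p1), (Delta, 1, 18, 30, x1), (Delta, 1, 18, 5, cs), (Delta, 21, 32, 25, p1), (Delta, 21, 32, 30, x1), (Delta, 21, 32, 5, cs)}
π[price, region, pname]: project onto (price, region, pname) → {(1, cs, Delta), (1, p1, Delta), (1, x1, Delta), (21, cs, Delta), (21, p1, Delta), (21, x1, Delta), (6, k1, Atlas), (6, mkt, Atlas)}
Apply σ_{pname != Echo}; surviving tuples: {(31, mkt, Vega), (36, rd, Atlas), (4, eng, Argo), (9, x3, Lyra)}
Set difference of the two operands is {(1, cs, Delta), (1, p1, Delta), (1, x1, Delta), (21, cs, Delta), (21, p1, Delta), (21, x1, Delta), (6, k1, Atlas), (6, mkt, Atlas)}.
π[price, pname]: project onto (price, pname) (5 duplicate(s) eliminated) → {(1, Delta), (21, Delta), (6, Atlas)}

{(1, Delta), (21, Delta), (6, Atlas)}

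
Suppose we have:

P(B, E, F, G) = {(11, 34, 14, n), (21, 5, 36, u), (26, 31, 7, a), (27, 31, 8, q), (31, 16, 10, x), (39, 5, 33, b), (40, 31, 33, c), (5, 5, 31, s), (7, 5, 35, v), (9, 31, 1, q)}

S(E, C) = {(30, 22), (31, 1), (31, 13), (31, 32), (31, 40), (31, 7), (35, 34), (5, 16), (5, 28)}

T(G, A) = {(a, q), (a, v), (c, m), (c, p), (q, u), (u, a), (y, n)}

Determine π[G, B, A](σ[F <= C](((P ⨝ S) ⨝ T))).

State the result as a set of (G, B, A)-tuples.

{(a, 26, q), (a, 26, v), (c, 40, m), (c, 40, p), (q, 27, u), (q, 9, u)}

Joining P and S on E yields {(21, 5, 36, u, 16), (21, 5, 36, u, 28), (26, 31, 7, a, 1), (26, 31, 7, a, 13), (26, 31, 7, a, 32), (26, 31, 7, a, 40), (26, 31, 7, a, 7), (27, 31, 8, q, 1), (27, 31, 8, q, 13), (27, 31, 8, q, 32), (27, 31, 8, q, 40), (27, 31, 8, q, 7), (39, 5, 33, b, 16), (39, 5, 33, b, 28), (40, 31, 33, c, 1), (40, 31, 33, c, 13), (40, 31, 33, c, 32), (40, 31, 33, c, 40), (40, 31, 33, c, 7), (5, 5, 31, s, 16), (5, 5, 31, s, 28), (7, 5, 35, v, 16), (7, 5, 35, v, 28), (9, 31, 1, q, 1), (9, 31, 1, q, 13), (9, 31, 1, q, 32), (9, 31, 1, q, 40), (9, 31, 1, q, 7)}.
Joining (P ⨝ S) and T on G yields {(21, 5, 36, u, 16, a), (21, 5, 36, u, 28, a), (26, 31, 7, a, 1, q), (26, 31, 7, a, 1, v), (26, 31, 7, a, 13, q), (26, 31, 7, a, 13, v), (26, 31, 7, a, 32, q), (26, 31, 7, a, 32, v), (26, 31, 7, a, 40, q), (26, 31, 7, a, 40, v), (26, 31, 7, a, 7, q), (26, 31, 7, a, 7, v), (27, 31, 8, q, 1, u), (27, 31, 8, q, 13, u), (27, 31, 8, q, 32, u), (27, 31, 8, q, 40, u), (27, 31, 8, q, 7, u), (40, 31, 33, c, 1, m), (40, 31, 33, c, 1, p), (40, 31, 33, c, 13, m), (40, 31, 33, c, 13, p), (40, 31, 33, c, 32, m), (40, 31, 33, c, 32, p), (40, 31, 33, c, 40, m), (40, 31, 33, c, 40, p), (40, 31, 33, c, 7, m), (40, 31, 33, c, 7, p), (9, 31, 1, q, 1, u), (9, 31, 1, q, 13, u), (9, 31, 1, q, 32, u), (9, 31, 1, q, 40, u), (9, 31, 1, q, 7, u)}.
σ[F <= C]: keep tuples satisfying F <= C → {(26, 31, 7, a, 13, q), (26, 31, 7, a, 13, v), (26, 31, 7, a, 32, q), (26, 31, 7, a, 32, v), (26, 31, 7, a, 40, q), (26, 31, 7, a, 40, v), (26, 31, 7, a, 7, q), (26, 31, 7, a, 7, v), (27, 31, 8, q, 13, u), (27, 31, 8, q, 32, u), (27, 31, 8, q, 40, u), (40, 31, 33, c, 40, m), (40, 31, 33, c, 40, p), (9, 31, 1, q, 1, u), (9, 31, 1, q, 13, u), (9, 31, 1, q, 32, u), (9, 31, 1, q, 40, u), (9, 31, 1, q, 7, u)}
π[G, B, A]: project onto (G, B, A) (12 duplicate(s) eliminated) → {(a, 26, q), (a, 26, v), (c, 40, m), (c, 40, p), (q, 27, u), (q, 9, u)}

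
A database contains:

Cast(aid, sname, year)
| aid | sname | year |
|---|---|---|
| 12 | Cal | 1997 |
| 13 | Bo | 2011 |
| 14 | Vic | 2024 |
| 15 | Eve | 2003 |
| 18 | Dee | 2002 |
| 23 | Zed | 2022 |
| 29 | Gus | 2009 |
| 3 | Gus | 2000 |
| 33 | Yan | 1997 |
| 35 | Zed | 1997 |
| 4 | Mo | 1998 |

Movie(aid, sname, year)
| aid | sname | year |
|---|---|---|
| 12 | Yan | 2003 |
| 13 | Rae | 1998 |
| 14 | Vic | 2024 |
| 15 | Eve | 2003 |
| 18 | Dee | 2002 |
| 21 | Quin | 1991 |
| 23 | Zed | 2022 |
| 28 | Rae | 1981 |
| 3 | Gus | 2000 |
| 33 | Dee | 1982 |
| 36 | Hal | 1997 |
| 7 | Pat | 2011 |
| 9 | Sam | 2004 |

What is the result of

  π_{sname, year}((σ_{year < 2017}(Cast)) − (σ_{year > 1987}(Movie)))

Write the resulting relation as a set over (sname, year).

{(Bo, 2011), (Cal, 1997), (Gus, 2009), (Mo, 1998), (Yan, 1997), (Zed, 1997)}

Filtering on year < 2017 leaves {(12, Cal, 1997), (13, Bo, 2011), (15, Eve, 2003), (18, Dee, 2002), (29, Gus, 2009), (3, Gus, 2000), (33, Yan, 1997), (35, Zed, 1997), (4, Mo, 1998)}.
Filtering on year > 1987 leaves {(12, Yan, 2003), (13, Rae, 1998), (14, Vic, 2024), (15, Eve, 2003), (18, Dee, 2002), (21, Quin, 1991), (23, Zed, 2022), (3, Gus, 2000), (36, Hal, 1997), (7, Pat, 2011), (9, Sam, 2004)}.
Taking the difference: {(12, Cal, 1997), (13, Bo, 2011), (29, Gus, 2009), (33, Yan, 1997), (35, Zed, 1997), (4, Mo, 1998)}
Projecting to sname, year: {(Bo, 2011), (Cal, 1997), (Gus, 2009), (Mo, 1998), (Yan, 1997), (Zed, 1997)}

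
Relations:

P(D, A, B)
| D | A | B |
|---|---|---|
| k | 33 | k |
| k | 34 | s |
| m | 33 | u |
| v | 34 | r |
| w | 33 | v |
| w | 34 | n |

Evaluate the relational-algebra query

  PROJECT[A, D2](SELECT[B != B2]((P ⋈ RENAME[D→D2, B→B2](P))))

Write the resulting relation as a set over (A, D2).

{(33, k), (33, m), (33, w), (34, k), (34, v), (34, w)}

ρ[D→D2, B→B2]: schema becomes (D2, A, B2); tuples unchanged.
Natural join on A: {(k, 33, k, k, k), (k, 33, k, m, u), (k, 33, k, w, v), (k, 34, s, k, s), (k, 34, s, v, r), (k, 34, s, w, n), (m, 33, u, k, k), (m, 33, u, m, u), (m, 33, u, w, v), (v, 34, r, k, s), (v, 34, r, v, r), (v, 34, r, w, n), (w, 33, v, k, k), (w, 33, v, m, u), (w, 33, v, w, v), (w, 34, n, k, s), (w, 34, n, v, r), (w, 34, n, w, n)}
σ[B != B2]: keep tuples satisfying B != B2 → {(k, 33, k, m, u), (k, 33, k, w, v), (k, 34, s, v, r), (k, 34, s, w, n), (m, 33, u, k, k), (m, 33, u, w, v), (v, 34, r, k, s), (v, 34, r, w, n), (w, 33, v, k, k), (w, 33, v, m, u), (w, 34, n, k, s), (w, 34, n, v, r)}
Keep only column(s) A, D2 (6 duplicate(s) eliminated): {(33, k), (33, m), (33, w), (34, k), (34, v), (34, w)}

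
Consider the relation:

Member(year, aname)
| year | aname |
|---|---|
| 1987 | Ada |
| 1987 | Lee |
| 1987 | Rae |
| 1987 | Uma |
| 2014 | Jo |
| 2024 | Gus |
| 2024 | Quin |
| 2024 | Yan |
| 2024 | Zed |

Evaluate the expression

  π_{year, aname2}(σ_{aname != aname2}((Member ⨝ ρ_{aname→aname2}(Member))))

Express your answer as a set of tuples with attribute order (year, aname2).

ρ[aname→aname2]: schema becomes (year, aname2); tuples unchanged.
Member ⋈ ρ_{aname→aname2}(Member) (natural join on year): {(1987, Ada, Ada), (1987, Ada, Lee), (1987, Ada, Rae), (1987, Ada, Uma), (1987, Lee, Ada), (1987, Lee, Lee), (1987, Lee, Rae), (1987, Lee, Uma), (1987, Rae, Ada), (1987, Rae, Lee), (1987, Rae, Rae), (1987, Rae, Uma), (1987, Uma, Ada), (1987, Uma, Lee), (1987, Uma, Rae), (1987, Uma, Uma), (2014, Jo, Jo), (2024, Gus, Gus), (2024, Gus, Quin), (2024, Gus, Yan), (2024, Gus, Zed), (2024, Quin, Gus), (2024, Quin, Quin), (2024, Quin, Yan), (2024, Quin, Zed), (2024, Yan, Gus), (2024, Yan, Quin), (2024, Yan, Yan), (2024, Yan, Zed), (2024, Zed, Gus), (2024, Zed, Quin), (2024, Zed, Yan), (2024, Zed, Zed)}
Selection aname != aname2: {(1987, Ada, Lee), (1987, Ada, Rae), (1987, Ada, Uma), (1987, Lee, Ada), (1987, Lee, Rae), (1987, Lee, Uma), (1987, Rae, Ada), (1987, Rae, Lee), (1987, Rae, Uma), (1987, Uma, Ada), (1987, Uma, Lee), (1987, Uma, Rae), (2024, Gus, Quin), (2024, Gus, Yan), (2024, Gus, Zed), (2024, Quin, Gus), (2024, Quin, Yan), (2024, Quin, Zed), (2024, Yan, Gus), (2024, Yan, Quin), (2024, Yan, Zed), (2024, Zed, Gus), (2024, Zed, Quin), (2024, Zed, Yan)}
Keep only column(s) year, aname2 (16 duplicate(s) eliminated): {(1987, Ada), (1987, Lee), (1987, Rae), (1987, Uma), (2024, Gus), (2024, Quin), (2024, Yan), (2024, Zed)}

{(1987, Ada), (1987, Lee), (1987, Rae), (1987, Uma), (2024, Gus), (2024, Quin), (2024, Yan), (2024, Zed)}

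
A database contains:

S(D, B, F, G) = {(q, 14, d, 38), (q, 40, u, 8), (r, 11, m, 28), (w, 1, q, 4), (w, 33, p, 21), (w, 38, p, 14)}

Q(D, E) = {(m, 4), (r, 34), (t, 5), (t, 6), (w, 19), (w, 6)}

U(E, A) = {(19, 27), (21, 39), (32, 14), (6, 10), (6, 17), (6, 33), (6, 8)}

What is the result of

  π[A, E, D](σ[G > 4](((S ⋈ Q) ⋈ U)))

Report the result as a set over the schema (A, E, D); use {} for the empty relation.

{(10, 6, w), (17, 6, w), (27, 19, w), (33, 6, w), (8, 6, w)}

Natural join on D: {(r, 11, m, 28, 34), (w, 1, q, 4, 19), (w, 1, q, 4, 6), (w, 33, p, 21, 19), (w, 33, p, 21, 6), (w, 38, p, 14, 19), (w, 38, p, 14, 6)}
Natural join on E: {(w, 1, q, 4, 19, 27), (w, 1, q, 4, 6, 10), (w, 1, q, 4, 6, 17), (w, 1, q, 4, 6, 33), (w, 1, q, 4, 6, 8), (w, 33, p, 21, 19, 27), (w, 33, p, 21, 6, 10), (w, 33, p, 21, 6, 17), (w, 33, p, 21, 6, 33), (w, 33, p, 21, 6, 8), (w, 38, p, 14, 19, 27), (w, 38, p, 14, 6, 10), (w, 38, p, 14, 6, 17), (w, 38, p, 14, 6, 33), (w, 38, p, 14, 6, 8)}
Filtering on G > 4 leaves {(w, 33, p, 21, 19, 27), (w, 33, p, 21, 6, 10), (w, 33, p, 21, 6, 17), (w, 33, p, 21, 6, 33), (w, 33, p, 21, 6, 8), (w, 38, p, 14, 19, 27), (w, 38, p, 14, 6, 10), (w, 38, p, 14, 6, 17), (w, 38, p, 14, 6, 33), (w, 38, p, 14, 6, 8)}.
Keep only column(s) A, E, D (5 duplicate(s) eliminated): {(10, 6, w), (17, 6, w), (27, 19, w), (33, 6, w), (8, 6, w)}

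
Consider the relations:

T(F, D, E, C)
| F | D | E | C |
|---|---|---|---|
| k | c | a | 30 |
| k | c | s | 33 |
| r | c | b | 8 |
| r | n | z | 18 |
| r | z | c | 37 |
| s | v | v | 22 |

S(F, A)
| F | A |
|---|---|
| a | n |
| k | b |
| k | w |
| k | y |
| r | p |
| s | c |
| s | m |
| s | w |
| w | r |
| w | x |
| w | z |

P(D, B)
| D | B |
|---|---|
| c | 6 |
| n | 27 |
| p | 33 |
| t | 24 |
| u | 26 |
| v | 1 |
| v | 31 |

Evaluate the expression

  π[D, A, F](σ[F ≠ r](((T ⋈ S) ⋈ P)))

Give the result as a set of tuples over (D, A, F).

{(c, b, k), (c, w, k), (c, y, k), (v, c, s), (v, m, s), (v, w, s)}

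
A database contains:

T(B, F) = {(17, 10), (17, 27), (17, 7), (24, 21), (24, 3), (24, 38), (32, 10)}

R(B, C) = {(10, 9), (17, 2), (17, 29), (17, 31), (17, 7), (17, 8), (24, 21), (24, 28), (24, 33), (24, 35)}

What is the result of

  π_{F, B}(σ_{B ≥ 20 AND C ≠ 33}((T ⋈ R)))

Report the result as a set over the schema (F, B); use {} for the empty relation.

{(21, 24), (3, 24), (38, 24)}

T ⋈ R (natural join on B): {(17, 10, 2), (17, 10, 29), (17, 10, 31), (17, 10, 7), (17, 10, 8), (17, 27, 2), (17, 27, 29), (17, 27, 31), (17, 27, 7), (17, 27, 8), (17, 7, 2), (17, 7, 29), (17, 7, 31), (17, 7, 7), (17, 7, 8), (24, 21, 21), (24, 21, 28), (24, 21, 33), (24, 21, 35), (24, 3, 21), (24, 3, 28), (24, 3, 33), (24, 3, 35), (24, 38, 21), (24, 38, 28), (24, 38, 33), (24, 38, 35)}
Selection B ≥ 20 AND C ≠ 33: {(24, 21, 21), (24, 21, 28), (24, 21, 35), (24, 3, 21), (24, 3, 28), (24, 3, 35), (24, 38, 21), (24, 38, 28), (24, 38, 35)}
π_{F, B} gives {(21, 24), (3, 24), (38, 24)} (6 duplicate(s) eliminated).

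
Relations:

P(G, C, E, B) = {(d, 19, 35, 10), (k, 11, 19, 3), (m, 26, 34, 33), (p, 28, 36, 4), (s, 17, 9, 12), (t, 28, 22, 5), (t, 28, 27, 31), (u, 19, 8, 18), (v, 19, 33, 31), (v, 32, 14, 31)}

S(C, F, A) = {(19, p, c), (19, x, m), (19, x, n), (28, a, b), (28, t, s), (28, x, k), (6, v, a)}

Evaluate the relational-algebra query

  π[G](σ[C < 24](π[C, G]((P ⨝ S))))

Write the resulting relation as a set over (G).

{d, u, v}

Natural join on C: {(d, 19, 35, 10, p, c), (d, 19, 35, 10, x, m), (d, 19, 35, 10, x, n), (p, 28, 36, 4, a, b), (p, 28, 36, 4, t, s), (p, 28, 36, 4, x, k), (t, 28, 22, 5, a, b), (t, 28, 22, 5, t, s), (t, 28, 22, 5, x, k), (t, 28, 27, 31, a, b), (t, 28, 27, 31, t, s), (t, 28, 27, 31, x, k), (u, 19, 8, 18, p, c), (u, 19, 8, 18, x, m), (u, 19, 8, 18, x, n), (v, 19, 33, 31, p, c), (v, 19, 33, 31, x, m), (v, 19, 33, 31, x, n)}
Keep only column(s) C, G (13 duplicate(s) eliminated): {(19, d), (19, u), (19, v), (28, p), (28, t)}
σ[C < 24]: keep tuples satisfying C < 24 → {(19, d), (19, u), (19, v)}
Keep only column(s) G: {d, u, v}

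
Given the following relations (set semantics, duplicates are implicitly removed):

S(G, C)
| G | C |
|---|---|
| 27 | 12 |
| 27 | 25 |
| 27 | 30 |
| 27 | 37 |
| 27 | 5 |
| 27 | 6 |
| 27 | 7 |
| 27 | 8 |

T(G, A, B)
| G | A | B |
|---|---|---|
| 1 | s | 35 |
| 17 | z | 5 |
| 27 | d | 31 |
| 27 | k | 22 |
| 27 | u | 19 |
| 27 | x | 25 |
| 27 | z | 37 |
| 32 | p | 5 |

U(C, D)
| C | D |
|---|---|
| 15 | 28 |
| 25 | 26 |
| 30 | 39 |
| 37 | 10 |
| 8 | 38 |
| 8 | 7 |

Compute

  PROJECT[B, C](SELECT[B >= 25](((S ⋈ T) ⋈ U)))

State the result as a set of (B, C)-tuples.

{(25, 25), (25, 30), (25, 37), (25, 8), (31, 25), (31, 30), (31, 37), (31, 8), (37, 25), (37, 30), (37, 37), (37, 8)}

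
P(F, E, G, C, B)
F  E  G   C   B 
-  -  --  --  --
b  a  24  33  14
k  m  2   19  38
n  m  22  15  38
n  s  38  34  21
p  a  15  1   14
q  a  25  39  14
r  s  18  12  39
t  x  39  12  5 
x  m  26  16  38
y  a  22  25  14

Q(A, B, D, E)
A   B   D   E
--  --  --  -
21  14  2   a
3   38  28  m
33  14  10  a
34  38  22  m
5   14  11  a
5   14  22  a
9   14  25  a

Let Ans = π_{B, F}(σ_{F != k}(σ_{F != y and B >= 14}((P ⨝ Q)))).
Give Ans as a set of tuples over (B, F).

P ⋈ Q (natural join on E, B): {(b, a, 24, 33, 14, 21, 2), (b, a, 24, 33, 14, 33, 10), (b, a, 24, 33, 14, 5, 11), (b, a, 24, 33, 14, 5, 22), (b, a, 24, 33, 14, 9, 25), (k, m, 2, 19, 38, 3, 28), (k, m, 2, 19, 38, 34, 22), (n, m, 22, 15, 38, 3, 28), (n, m, 22, 15, 38, 34, 22), (p, a, 15, 1, 14, 21, 2), (p, a, 15, 1, 14, 33, 10), (p, a, 15, 1, 14, 5, 11), (p, a, 15, 1, 14, 5, 22), (p, a, 15, 1, 14, 9, 25), (q, a, 25, 39, 14, 21, 2), (q, a, 25, 39, 14, 33, 10), (q, a, 25, 39, 14, 5, 11), (q, a, 25, 39, 14, 5, 22), (q, a, 25, 39, 14, 9, 25), (x, m, 26, 16, 38, 3, 28), (x, m, 26, 16, 38, 34, 22), (y, a, 22, 25, 14, 21, 2), (y, a, 22, 25, 14, 33, 10), (y, a, 22, 25, 14, 5, 11), (y, a, 22, 25, 14, 5, 22), (y, a, 22, 25, 14, 9, 25)}
Selection F != y and B >= 14: {(b, a, 24, 33, 14, 21, 2), (b, a, 24, 33, 14, 33, 10), (b, a, 24, 33, 14, 5, 11), (b, a, 24, 33, 14, 5, 22), (b, a, 24, 33, 14, 9, 25), (k, m, 2, 19, 38, 3, 28), (k, m, 2, 19, 38, 34, 22), (n, m, 22, 15, 38, 3, 28), (n, m, 22, 15, 38, 34, 22), (p, a, 15, 1, 14, 21, 2), (p, a, 15, 1, 14, 33, 10), (p, a, 15, 1, 14, 5, 11), (p, a, 15, 1, 14, 5, 22), (p, a, 15, 1, 14, 9, 25), (q, a, 25, 39, 14, 21, 2), (q, a, 25, 39, 14, 33, 10), (q, a, 25, 39, 14, 5, 11), (q, a, 25, 39, 14, 5, 22), (q, a, 25, 39, 14, 9, 25), (x, m, 26, 16, 38, 3, 28), (x, m, 26, 16, 38, 34, 22)}
Selection F != k: {(b, a, 24, 33, 14, 21, 2), (b, a, 24, 33, 14, 33, 10), (b, a, 24, 33, 14, 5, 11), (b, a, 24, 33, 14, 5, 22), (b, a, 24, 33, 14, 9, 25), (n, m, 22, 15, 38, 3, 28), (n, m, 22, 15, 38, 34, 22), (p, a, 15, 1, 14, 21, 2), (p, a, 15, 1, 14, 33, 10), (p, a, 15, 1, 14, 5, 11), (p, a, 15, 1, 14, 5, 22), (p, a, 15, 1, 14, 9, 25), (q, a, 25, 39, 14, 21, 2), (q, a, 25, 39, 14, 33, 10), (q, a, 25, 39, 14, 5, 11), (q, a, 25, 39, 14, 5, 22), (q, a, 25, 39, 14, 9, 25), (x, m, 26, 16, 38, 3, 28), (x, m, 26, 16, 38, 34, 22)}
Keep only column(s) B, F (14 duplicate(s) eliminated): {(14, b), (14, p), (14, q), (38, n), (38, x)}

{(14, b), (14, p), (14, q), (38, n), (38, x)}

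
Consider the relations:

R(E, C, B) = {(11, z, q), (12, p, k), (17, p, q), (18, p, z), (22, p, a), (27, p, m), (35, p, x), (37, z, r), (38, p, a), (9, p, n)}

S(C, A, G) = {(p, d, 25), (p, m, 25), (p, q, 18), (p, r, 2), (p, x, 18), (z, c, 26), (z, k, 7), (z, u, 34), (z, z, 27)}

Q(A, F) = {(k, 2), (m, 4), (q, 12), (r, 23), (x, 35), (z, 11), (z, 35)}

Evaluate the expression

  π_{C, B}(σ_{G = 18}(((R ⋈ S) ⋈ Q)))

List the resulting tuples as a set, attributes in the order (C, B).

{(p, a), (p, k), (p, m), (p, n), (p, q), (p, x), (p, z)}

Natural join on C: {(11, z, q, c, 26), (11, z, q, k, 7), (11, z, q, u, 34), (11, z, q, z, 27), (12, p, k, d, 25), (12, p, k, m, 25), (12, p, k, q, 18), (12, p, k, r, 2), (12, p, k, x, 18), (17, p, q, d, 25), (17, p, q, m, 25), (17, p, q, q, 18), (17, p, q, r, 2), (17, p, q, x, 18), (18, p, z, d, 25), (18, p, z, m, 25), (18, p, z, q, 18), (18, p, z, r, 2), (18, p, z, x, 18), (22, p, a, d, 25), (22, p, a, m, 25), (22, p, a, q, 18), (22, p, a, r, 2), (22, p, a, x, 18), (27, p, m, d, 25), (27, p, m, m, 25), (27, p, m, q, 18), (27, p, m, r, 2), (27, p, m, x, 18), (35, p, x, d, 25), (35, p, x, m, 25), (35, p, x, q, 18), (35, p, x, r, 2), (35, p, x, x, 18), (37, z, r, c, 26), (37, z, r, k, 7), (37, z, r, u, 34), (37, z, r, z, 27), (38, p, a, d, 25), (38, p, a, m, 25), (38, p, a, q, 18), (38, p, a, r, 2), (38, p, a, x, 18), (9, p, n, d, 25), (9, p, n, m, 25), (9, p, n, q, 18), (9, p, n, r, 2), (9, p, n, x, 18)}
Natural join on A: {(11, z, q, k, 7, 2), (11, z, q, z, 27, 11), (11, z, q, z, 27, 35), (12, p, k, m, 25, 4), (12, p, k, q, 18, 12), (12, p, k, r, 2, 23), (12, p, k, x, 18, 35), (17, p, q, m, 25, 4), (17, p, q, q, 18, 12), (17, p, q, r, 2, 23), (17, p, q, x, 18, 35), (18, p, z, m, 25, 4), (18, p, z, q, 18, 12), (18, p, z, r, 2, 23), (18, p, z, x, 18, 35), (22, p, a, m, 25, 4), (22, p, a, q, 18, 12), (22, p, a, r, 2, 23), (22, p, a, x, 18, 35), (27, p, m, m, 25, 4), (27, p, m, q, 18, 12), (27, p, m, r, 2, 23), (27, p, m, x, 18, 35), (35, p, x, m, 25, 4), (35, p, x, q, 18, 12), (35, p, x, r, 2, 23), (35, p, x, x, 18, 35), (37, z, r, k, 7, 2), (37, z, r, z, 27, 11), (37, z, r, z, 27, 35), (38, p, a, m, 25, 4), (38, p, a, q, 18, 12), (38, p, a, r, 2, 23), (38, p, a, x, 18, 35), (9, p, n, m, 25, 4), (9, p, n, q, 18, 12), (9, p, n, r, 2, 23), (9, p, n, x, 18, 35)}
Filtering on G = 18 leaves {(12, p, k, q, 18, 12), (12, p, k, x, 18, 35), (17, p, q, q, 18, 12), (17, p, q, x, 18, 35), (18, p, z, q, 18, 12), (18, p, z, x, 18, 35), (22, p, a, q, 18, 12), (22, p, a, x, 18, 35), (27, p, m, q, 18, 12), (27, p, m, x, 18, 35), (35, p, x, q, 18, 12), (35, p, x, x, 18, 35), (38, p, a, q, 18, 12), (38, p, a, x, 18, 35), (9, p, n, q, 18, 12), (9, p, n, x, 18, 35)}.
π_{C, B} gives {(p, a), (p, k), (p, m), (p, n), (p, q), (p, x), (p, z)} (9 duplicate(s) eliminated).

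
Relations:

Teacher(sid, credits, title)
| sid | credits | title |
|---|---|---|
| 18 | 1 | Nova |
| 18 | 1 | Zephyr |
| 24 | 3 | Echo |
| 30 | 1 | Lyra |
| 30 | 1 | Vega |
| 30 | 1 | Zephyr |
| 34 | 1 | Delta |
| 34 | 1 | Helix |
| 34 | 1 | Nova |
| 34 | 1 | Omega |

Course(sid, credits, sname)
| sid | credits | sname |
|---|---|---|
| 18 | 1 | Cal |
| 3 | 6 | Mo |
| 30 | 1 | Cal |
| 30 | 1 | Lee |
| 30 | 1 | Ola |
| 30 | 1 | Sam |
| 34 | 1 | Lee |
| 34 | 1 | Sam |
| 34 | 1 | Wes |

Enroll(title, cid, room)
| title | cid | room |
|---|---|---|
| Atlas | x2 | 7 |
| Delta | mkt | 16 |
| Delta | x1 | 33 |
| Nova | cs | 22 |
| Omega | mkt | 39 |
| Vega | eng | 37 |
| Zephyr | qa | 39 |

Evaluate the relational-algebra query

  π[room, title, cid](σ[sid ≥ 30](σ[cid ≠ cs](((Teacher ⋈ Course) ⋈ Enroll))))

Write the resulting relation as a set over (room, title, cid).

{(16, Delta, mkt), (33, Delta, x1), (37, Vega, eng), (39, Omega, mkt), (39, Zephyr, qa)}

Joining Teacher and Course on sid, credits yields {(18, 1, Nova, Cal), (18, 1, Zephyr, Cal), (30, 1, Lyra, Cal), (30, 1, Lyra, Lee), (30, 1, Lyra, Ola), (30, 1, Lyra, Sam), (30, 1, Vega, Cal), (30, 1, Vega, Lee), (30, 1, Vega, Ola), (30, 1, Vega, Sam), (30, 1, Zephyr, Cal), (30, 1, Zephyr, Lee), (30, 1, Zephyr, Ola), (30, 1, Zephyr, Sam), (34, 1, Delta, Lee), (34, 1, Delta, Sam), (34, 1, Delta, Wes), (34, 1, Helix, Lee), (34, 1, Helix, Sam), (34, 1, Helix, Wes), (34, 1, Nova, Lee), (34, 1, Nova, Sam), (34, 1, Nova, Wes), (34, 1, Omega, Lee), (34, 1, Omega, Sam), (34, 1, Omega, Wes)}.
Joining (Teacher ⋈ Course) and Enroll on title yields {(18, 1, Nova, Cal, cs, 22), (18, 1, Zephyr, Cal, qa, 39), (30, 1, Vega, Cal, eng, 37), (30, 1, Vega, Lee, eng, 37), (30, 1, Vega, Ola, eng, 37), (30, 1, Vega, Sam, eng, 37), (30, 1, Zephyr, Cal, qa, 39), (30, 1, Zephyr, Lee, qa, 39), (30, 1, Zephyr, Ola, qa, 39), (30, 1, Zephyr, Sam, qa, 39), (34, 1, Delta, Lee, mkt, 16), (34, 1, Delta, Lee, x1, 33), (34, 1, Delta, Sam, mkt, 16), (34, 1, Delta, Sam, x1, 33), (34, 1, Delta, Wes, mkt, 16), (34, 1, Delta, Wes, x1, 33), (34, 1, Nova, Lee, cs, 22), (34, 1, Nova, Sam, cs, 22), (34, 1, Nova, Wes, cs, 22), (34, 1, Omega, Lee, mkt, 39), (34, 1, Omega, Sam, mkt, 39), (34, 1, Omega, Wes, mkt, 39)}.
Filtering on cid ≠ cs leaves {(18, 1, Zephyr, Cal, qa, 39), (30, 1, Vega, Cal, eng, 37), (30, 1, Vega, Lee, eng, 37), (30, 1, Vega, Ola, eng, 37), (30, 1, Vega, Sam, eng, 37), (30, 1, Zephyr, Cal, qa, 39), (30, 1, Zephyr, Lee, qa, 39), (30, 1, Zephyr, Ola, qa, 39), (30, 1, Zephyr, Sam, qa, 39), (34, 1, Delta, Lee, mkt, 16), (34, 1, Delta, Lee, x1, 33), (34, 1, Delta, Sam, mkt, 16), (34, 1, Delta, Sam, x1, 33), (34, 1, Delta, Wes, mkt, 16), (34, 1, Delta, Wes, x1, 33), (34, 1, Omega, Lee, mkt, 39), (34, 1, Omega, Sam, mkt, 39), (34, 1, Omega, Wes, mkt, 39)}.
Filtering on sid ≥ 30 leaves {(30, 1, Vega, Cal, eng, 37), (30, 1, Vega, Lee, eng, 37), (30, 1, Vega, Ola, eng, 37), (30, 1, Vega, Sam, eng, 37), (30, 1, Zephyr, Cal, qa, 39), (30, 1, Zephyr, Lee, qa, 39), (30, 1, Zephyr, Ola, qa, 39), (30, 1, Zephyr, Sam, qa, 39), (34, 1, Delta, Lee, mkt, 16), (34, 1, Delta, Lee, x1, 33), (34, 1, Delta, Sam, mkt, 16), (34, 1, Delta, Sam, x1, 33), (34, 1, Delta, Wes, mkt, 16), (34, 1, Delta, Wes, x1, 33), (34, 1, Omega, Lee, mkt, 39), (34, 1, Omega, Sam, mkt, 39), (34, 1, Omega, Wes, mkt, 39)}.
π_{room, title, cid} gives {(16, Delta, mkt), (33, Delta, x1), (37, Vega, eng), (39, Omega, mkt), (39, Zephyr, qa)} (12 duplicate(s) eliminated).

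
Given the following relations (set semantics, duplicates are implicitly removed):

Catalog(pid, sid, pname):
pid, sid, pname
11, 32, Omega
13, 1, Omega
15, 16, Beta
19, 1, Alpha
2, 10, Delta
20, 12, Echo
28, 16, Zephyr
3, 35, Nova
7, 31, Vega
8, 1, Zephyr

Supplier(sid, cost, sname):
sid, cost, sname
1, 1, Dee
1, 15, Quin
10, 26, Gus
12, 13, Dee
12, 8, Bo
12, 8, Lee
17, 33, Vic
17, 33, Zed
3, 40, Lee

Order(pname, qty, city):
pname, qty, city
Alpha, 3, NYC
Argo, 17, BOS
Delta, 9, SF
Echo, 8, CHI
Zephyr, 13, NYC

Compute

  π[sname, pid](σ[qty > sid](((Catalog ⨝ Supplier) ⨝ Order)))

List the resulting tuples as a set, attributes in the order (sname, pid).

{(Dee, 19), (Dee, 8), (Quin, 19), (Quin, 8)}

Natural join on sid: {(13, 1, Omega, 1, Dee), (13, 1, Omega, 15, Quin), (19, 1, Alpha, 1, Dee), (19, 1, Alpha, 15, Quin), (2, 10, Delta, 26, Gus), (20, 12, Echo, 13, Dee), (20, 12, Echo, 8, Bo), (20, 12, Echo, 8, Lee), (8, 1, Zephyr, 1, Dee), (8, 1, Zephyr, 15, Quin)}
Natural join on pname: {(19, 1, Alpha, 1, Dee, 3, NYC), (19, 1, Alpha, 15, Quin, 3, NYC), (2, 10, Delta, 26, Gus, 9, SF), (20, 12, Echo, 13, Dee, 8, CHI), (20, 12, Echo, 8, Bo, 8, CHI), (20, 12, Echo, 8, Lee, 8, CHI), (8, 1, Zephyr, 1, Dee, 13, NYC), (8, 1, Zephyr, 15, Quin, 13, NYC)}
Apply σ_{qty > sid}; surviving tuples: {(19, 1, Alpha, 1, Dee, 3, NYC), (19, 1, Alpha, 15, Quin, 3, NYC), (8, 1, Zephyr, 1, Dee, 13, NYC), (8, 1, Zephyr, 15, Quin, 13, NYC)}
π_{sname, pid} gives {(Dee, 19), (Dee, 8), (Quin, 19), (Quin, 8)}.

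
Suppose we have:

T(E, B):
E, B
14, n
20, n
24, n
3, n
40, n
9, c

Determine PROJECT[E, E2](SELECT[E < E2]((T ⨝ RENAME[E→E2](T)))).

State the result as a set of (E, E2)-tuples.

{(14, 20), (14, 24), (14, 40), (20, 24), (20, 40), (24, 40), (3, 14), (3, 20), (3, 24), (3, 40)}

ρ[E→E2]: schema becomes (E2, B); tuples unchanged.
T ⋈ RENAME[E→E2](T) (natural join on B): {(14, n, 14), (14, n, 20), (14, n, 24), (14, n, 3), (14, n, 40), (20, n, 14), (20, n, 20), (20, n, 24), (20, n, 3), (20, n, 40), (24, n, 14), (24, n, 20), (24, n, 24), (24, n, 3), (24, n, 40), (3, n, 14), (3, n, 20), (3, n, 24), (3, n, 3), (3, n, 40), (40, n, 14), (40, n, 20), (40, n, 24), (40, n, 3), (40, n, 40), (9, c, 9)}
Apply σ_{E < E2}; surviving tuples: {(14, n, 20), (14, n, 24), (14, n, 40), (20, n, 24), (20, n, 40), (24, n, 40), (3, n, 14), (3, n, 20), (3, n, 24), (3, n, 40)}
π[E, E2]: project onto (E, E2) → {(14, 20), (14, 24), (14, 40), (20, 24), (20, 40), (24, 40), (3, 14), (3, 20), (3, 24), (3, 40)}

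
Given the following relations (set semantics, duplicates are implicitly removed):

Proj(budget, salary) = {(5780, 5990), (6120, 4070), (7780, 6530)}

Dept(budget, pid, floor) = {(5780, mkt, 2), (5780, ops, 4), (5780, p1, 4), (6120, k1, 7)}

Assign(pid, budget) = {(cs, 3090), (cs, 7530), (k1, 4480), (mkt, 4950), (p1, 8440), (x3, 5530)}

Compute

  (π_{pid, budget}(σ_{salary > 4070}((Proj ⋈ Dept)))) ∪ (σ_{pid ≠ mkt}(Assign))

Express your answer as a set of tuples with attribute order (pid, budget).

{(cs, 3090), (cs, 7530), (k1, 4480), (mkt, 5780), (ops, 5780), (p1, 5780), (p1, 8440), (x3, 5530)}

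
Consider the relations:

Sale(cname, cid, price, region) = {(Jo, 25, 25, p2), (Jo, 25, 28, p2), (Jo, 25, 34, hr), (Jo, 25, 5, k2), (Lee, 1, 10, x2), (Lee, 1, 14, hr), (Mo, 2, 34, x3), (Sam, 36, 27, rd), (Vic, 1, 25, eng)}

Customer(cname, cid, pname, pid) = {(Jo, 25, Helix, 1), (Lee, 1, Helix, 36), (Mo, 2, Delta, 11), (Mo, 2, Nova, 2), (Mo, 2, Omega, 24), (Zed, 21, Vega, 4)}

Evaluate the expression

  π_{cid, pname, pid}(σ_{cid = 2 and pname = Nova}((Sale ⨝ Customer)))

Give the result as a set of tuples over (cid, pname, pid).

Joining Sale and Customer on cname, cid yields {(Jo, 25, 25, p2, Helix, 1), (Jo, 25, 28, p2, Helix, 1), (Jo, 25, 34, hr, Helix, 1), (Jo, 25, 5, k2, Helix, 1), (Lee, 1, 10, x2, Helix, 36), (Lee, 1, 14, hr, Helix, 36), (Mo, 2, 34, x3, Delta, 11), (Mo, 2, 34, x3, Nova, 2), (Mo, 2, 34, x3, Omega, 24)}.
Filtering on cid = 2 and pname = Nova leaves {(Mo, 2, 34, x3, Nova, 2)}.
Projecting to cid, pname, pid: {(2, Nova, 2)}

{(2, Nova, 2)}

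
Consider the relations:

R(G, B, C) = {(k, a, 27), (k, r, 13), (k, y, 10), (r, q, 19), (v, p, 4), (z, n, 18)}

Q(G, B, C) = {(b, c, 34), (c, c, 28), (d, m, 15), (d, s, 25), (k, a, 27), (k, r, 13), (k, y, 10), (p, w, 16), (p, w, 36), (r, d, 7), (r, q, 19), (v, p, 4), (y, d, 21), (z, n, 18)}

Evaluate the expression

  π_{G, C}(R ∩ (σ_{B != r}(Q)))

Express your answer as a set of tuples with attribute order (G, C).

{(k, 10), (k, 27), (r, 19), (v, 4), (z, 18)}

σ[B != r]: keep tuples satisfying B != r → {(b, c, 34), (c, c, 28), (d, m, 15), (d, s, 25), (k, a, 27), (k, y, 10), (p, w, 16), (p, w, 36), (r, d, 7), (r, q, 19), (v, p, 4), (y, d, 21), (z, n, 18)}
Taking the intersection: {(k, a, 27), (k, y, 10), (r, q, 19), (v, p, 4), (z, n, 18)}
π_{G, C} gives {(k, 10), (k, 27), (r, 19), (v, 4), (z, 18)}.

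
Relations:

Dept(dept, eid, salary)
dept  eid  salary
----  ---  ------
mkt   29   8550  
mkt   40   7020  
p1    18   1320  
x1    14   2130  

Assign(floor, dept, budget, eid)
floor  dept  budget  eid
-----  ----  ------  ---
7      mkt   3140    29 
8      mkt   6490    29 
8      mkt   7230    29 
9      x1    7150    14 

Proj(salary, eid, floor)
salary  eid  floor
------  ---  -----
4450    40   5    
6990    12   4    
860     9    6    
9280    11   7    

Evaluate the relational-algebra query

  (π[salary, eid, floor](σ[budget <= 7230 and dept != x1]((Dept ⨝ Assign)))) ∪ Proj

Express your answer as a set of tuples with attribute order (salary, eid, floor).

Natural join on dept, eid: {(mkt, 29, 8550, 7, 3140), (mkt, 29, 8550, 8, 6490), (mkt, 29, 8550, 8, 7230), (x1, 14, 2130, 9, 7150)}
σ[budget <= 7230 and dept != x1]: keep tuples satisfying budget <= 7230 and dept != x1 → {(mkt, 29, 8550, 7, 3140), (mkt, 29, 8550, 8, 6490), (mkt, 29, 8550, 8, 7230)}
Projecting to salary, eid, floor (1 duplicate(s) eliminated): {(8550, 29, 7), (8550, 29, 8)}
Union: {(8550, 29, 7), (8550, 29, 8)} with {(4450, 40, 5), (6990, 12, 4), (860, 9, 6), (9280, 11, 7)} → {(4450, 40, 5), (6990, 12, 4), (8550, 29, 7), (8550, 29, 8), (860, 9, 6), (9280, 11, 7)}

{(4450, 40, 5), (6990, 12, 4), (8550, 29, 7), (8550, 29, 8), (860, 9, 6), (9280, 11, 7)}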